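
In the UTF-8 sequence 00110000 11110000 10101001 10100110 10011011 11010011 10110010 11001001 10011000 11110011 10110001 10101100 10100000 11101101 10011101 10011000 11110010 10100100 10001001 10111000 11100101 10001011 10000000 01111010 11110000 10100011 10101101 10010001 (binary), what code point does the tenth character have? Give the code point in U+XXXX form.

Offset 0: leading byte 0x30 = 00110000 → 1-byte char #1 = 30.
Offset 1: leading byte 0xF0 = 11110000 → 4-byte char #2 = F0 A9 A6 9B.
Offset 5: leading byte 0xD3 = 11010011 → 2-byte char #3 = D3 B2.
Offset 7: leading byte 0xC9 = 11001001 → 2-byte char #4 = C9 98.
Offset 9: leading byte 0xF3 = 11110011 → 4-byte char #5 = F3 B1 AC A0.
Offset 13: leading byte 0xED = 11101101 → 3-byte char #6 = ED 9D 98.
Offset 16: leading byte 0xF2 = 11110010 → 4-byte char #7 = F2 A4 89 B8.
Offset 20: leading byte 0xE5 = 11100101 → 3-byte char #8 = E5 8B 80.
Offset 23: leading byte 0x7A = 01111010 → 1-byte char #9 = 7A.
Offset 24: leading byte 0xF0 = 11110000 → 4-byte char #10 = F0 A3 AD 91.
Leading byte 0xF0 = 11110000 matches 11110xxx → 4-byte sequence.
Byte 1: 0xF0 = 11110000, payload 000 (3 bits).
Byte 2: 0xA3 = 10100011 (10xxxxxx ✓), payload 100011.
Byte 3: 0xAD = 10101101 (10xxxxxx ✓), payload 101101.
Byte 4: 0x91 = 10010001 (10xxxxxx ✓), payload 010001.
Concatenate: 000100011101101010001 = 0x23B51 (21 bits → U+23B51).

U+23B51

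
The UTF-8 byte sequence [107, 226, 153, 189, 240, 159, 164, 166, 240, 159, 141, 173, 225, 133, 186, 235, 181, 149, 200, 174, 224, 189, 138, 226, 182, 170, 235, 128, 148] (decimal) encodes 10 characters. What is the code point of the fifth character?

U+117A

Offset 0: leading byte 0x6B = 01101011 → 1-byte char #1 = 6B.
Offset 1: leading byte 0xE2 = 11100010 → 3-byte char #2 = E2 99 BD.
Offset 4: leading byte 0xF0 = 11110000 → 4-byte char #3 = F0 9F A4 A6.
Offset 8: leading byte 0xF0 = 11110000 → 4-byte char #4 = F0 9F 8D AD.
Offset 12: leading byte 0xE1 = 11100001 → 3-byte char #5 = E1 85 BA.
Leading byte 0xE1 = 11100001 matches 1110xxxx → 3-byte sequence.
Byte 1: 0xE1 = 11100001, payload 0001 (4 bits).
Byte 2: 0x85 = 10000101 (10xxxxxx ✓), payload 000101.
Byte 3: 0xBA = 10111010 (10xxxxxx ✓), payload 111010.
Concatenate: 0001000101111010 = 0x117A (16 bits → U+117A).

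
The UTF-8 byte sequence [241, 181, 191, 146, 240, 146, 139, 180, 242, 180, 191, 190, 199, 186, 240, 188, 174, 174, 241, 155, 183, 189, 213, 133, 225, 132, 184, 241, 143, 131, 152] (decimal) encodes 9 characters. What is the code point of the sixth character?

U+5BDFD

Offset 0: leading byte 0xF1 = 11110001 → 4-byte char #1 = F1 B5 BF 92.
Offset 4: leading byte 0xF0 = 11110000 → 4-byte char #2 = F0 92 8B B4.
Offset 8: leading byte 0xF2 = 11110010 → 4-byte char #3 = F2 B4 BF BE.
Offset 12: leading byte 0xC7 = 11000111 → 2-byte char #4 = C7 BA.
Offset 14: leading byte 0xF0 = 11110000 → 4-byte char #5 = F0 BC AE AE.
Offset 18: leading byte 0xF1 = 11110001 → 4-byte char #6 = F1 9B B7 BD.
Leading byte 0xF1 = 11110001 matches 11110xxx → 4-byte sequence.
Byte 1: 0xF1 = 11110001, payload 001 (3 bits).
Byte 2: 0x9B = 10011011 (10xxxxxx ✓), payload 011011.
Byte 3: 0xB7 = 10110111 (10xxxxxx ✓), payload 110111.
Byte 4: 0xBD = 10111101 (10xxxxxx ✓), payload 111101.
Concatenate: 001011011110111111101 = 0x5BDFD (21 bits → U+5BDFD).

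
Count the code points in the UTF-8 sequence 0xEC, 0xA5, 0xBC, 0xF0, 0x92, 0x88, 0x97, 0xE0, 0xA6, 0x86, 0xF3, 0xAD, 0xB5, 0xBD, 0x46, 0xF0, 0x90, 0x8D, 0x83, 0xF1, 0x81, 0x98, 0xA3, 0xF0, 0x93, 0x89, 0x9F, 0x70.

9

Byte at offset 0: 0xEC = 11101100 → 3-byte char (#1). Advance 3.
Byte at offset 3: 0xF0 = 11110000 → 4-byte char (#2). Advance 4.
Byte at offset 7: 0xE0 = 11100000 → 3-byte char (#3). Advance 3.
Byte at offset 10: 0xF3 = 11110011 → 4-byte char (#4). Advance 4.
Byte at offset 14: 0x46 = 01000110 → 1-byte char (#5). Advance 1.
Byte at offset 15: 0xF0 = 11110000 → 4-byte char (#6). Advance 4.
Byte at offset 19: 0xF1 = 11110001 → 4-byte char (#7). Advance 4.
Byte at offset 23: 0xF0 = 11110000 → 4-byte char (#8). Advance 4.
Byte at offset 27: 0x70 = 01110000 → 1-byte char (#9). Advance 1.
Reached end at offset 28 after 9 code points.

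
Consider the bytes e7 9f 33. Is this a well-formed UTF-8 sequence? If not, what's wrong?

invalid (non-continuation byte where continuation expected)

Leading byte 0xE7 = 11100111 → 3-byte form.
Byte 3 is 0x33 = 00110011, which is not 10xxxxxx — expected a continuation byte.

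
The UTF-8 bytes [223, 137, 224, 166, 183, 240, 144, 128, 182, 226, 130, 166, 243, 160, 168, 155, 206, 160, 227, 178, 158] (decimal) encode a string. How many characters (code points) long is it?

Byte at offset 0: 0xDF = 11011111 → 2-byte char (#1). Advance 2.
Byte at offset 2: 0xE0 = 11100000 → 3-byte char (#2). Advance 3.
Byte at offset 5: 0xF0 = 11110000 → 4-byte char (#3). Advance 4.
Byte at offset 9: 0xE2 = 11100010 → 3-byte char (#4). Advance 3.
Byte at offset 12: 0xF3 = 11110011 → 4-byte char (#5). Advance 4.
Byte at offset 16: 0xCE = 11001110 → 2-byte char (#6). Advance 2.
Byte at offset 18: 0xE3 = 11100011 → 3-byte char (#7). Advance 3.
Reached end at offset 21 after 7 code points.

7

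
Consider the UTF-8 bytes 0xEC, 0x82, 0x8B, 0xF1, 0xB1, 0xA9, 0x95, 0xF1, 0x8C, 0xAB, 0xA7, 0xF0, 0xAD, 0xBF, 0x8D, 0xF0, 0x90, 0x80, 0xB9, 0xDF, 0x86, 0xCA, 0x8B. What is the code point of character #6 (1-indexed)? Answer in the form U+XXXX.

Offset 0: leading byte 0xEC = 11101100 → 3-byte char #1 = EC 82 8B.
Offset 3: leading byte 0xF1 = 11110001 → 4-byte char #2 = F1 B1 A9 95.
Offset 7: leading byte 0xF1 = 11110001 → 4-byte char #3 = F1 8C AB A7.
Offset 11: leading byte 0xF0 = 11110000 → 4-byte char #4 = F0 AD BF 8D.
Offset 15: leading byte 0xF0 = 11110000 → 4-byte char #5 = F0 90 80 B9.
Offset 19: leading byte 0xDF = 11011111 → 2-byte char #6 = DF 86.
Leading byte 0xDF = 11011111 matches 110xxxxx → 2-byte sequence.
Byte 1: 0xDF = 11011111, payload 11111 (5 bits).
Byte 2: 0x86 = 10000110 (10xxxxxx ✓), payload 000110.
Concatenate: 11111000110 = 0x7C6 (11 bits → U+07C6).

U+07C6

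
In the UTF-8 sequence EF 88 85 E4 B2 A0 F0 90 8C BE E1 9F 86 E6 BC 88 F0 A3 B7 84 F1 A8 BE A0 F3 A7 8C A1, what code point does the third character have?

U+1033E

Offset 0: leading byte 0xEF = 11101111 → 3-byte char #1 = EF 88 85.
Offset 3: leading byte 0xE4 = 11100100 → 3-byte char #2 = E4 B2 A0.
Offset 6: leading byte 0xF0 = 11110000 → 4-byte char #3 = F0 90 8C BE.
Leading byte 0xF0 = 11110000 matches 11110xxx → 4-byte sequence.
Byte 1: 0xF0 = 11110000, payload 000 (3 bits).
Byte 2: 0x90 = 10010000 (10xxxxxx ✓), payload 010000.
Byte 3: 0x8C = 10001100 (10xxxxxx ✓), payload 001100.
Byte 4: 0xBE = 10111110 (10xxxxxx ✓), payload 111110.
Concatenate: 000010000001100111110 = 0x1033E (21 bits → U+1033E).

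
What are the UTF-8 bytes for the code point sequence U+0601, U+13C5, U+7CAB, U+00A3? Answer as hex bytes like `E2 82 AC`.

D8 81 E1 8F 85 E7 B2 AB C2 A3

U+0601: 2-byte form → D8 81.
U+13C5: 3-byte form → E1 8F 85.
U+7CAB: 3-byte form → E7 B2 AB.
U+00A3: 2-byte form → C2 A3.
Concatenated (10 bytes): D8 81 E1 8F 85 E7 B2 AB C2 A3.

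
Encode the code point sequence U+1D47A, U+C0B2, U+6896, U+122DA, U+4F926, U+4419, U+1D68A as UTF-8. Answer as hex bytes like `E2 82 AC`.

U+1D47A: 4-byte form → F0 9D 91 BA.
U+C0B2: 3-byte form → EC 82 B2.
U+6896: 3-byte form → E6 A2 96.
U+122DA: 4-byte form → F0 92 8B 9A.
U+4F926: 4-byte form → F1 8F A4 A6.
U+4419: 3-byte form → E4 90 99.
U+1D68A: 4-byte form → F0 9D 9A 8A.
Concatenated (25 bytes): F0 9D 91 BA EC 82 B2 E6 A2 96 F0 92 8B 9A F1 8F A4 A6 E4 90 99 F0 9D 9A 8A.

F0 9D 91 BA EC 82 B2 E6 A2 96 F0 92 8B 9A F1 8F A4 A6 E4 90 99 F0 9D 9A 8A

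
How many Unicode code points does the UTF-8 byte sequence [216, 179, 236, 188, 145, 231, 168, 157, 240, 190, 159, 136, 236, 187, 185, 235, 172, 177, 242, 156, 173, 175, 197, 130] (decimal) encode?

Byte at offset 0: 0xD8 = 11011000 → 2-byte char (#1). Advance 2.
Byte at offset 2: 0xEC = 11101100 → 3-byte char (#2). Advance 3.
Byte at offset 5: 0xE7 = 11100111 → 3-byte char (#3). Advance 3.
Byte at offset 8: 0xF0 = 11110000 → 4-byte char (#4). Advance 4.
Byte at offset 12: 0xEC = 11101100 → 3-byte char (#5). Advance 3.
Byte at offset 15: 0xEB = 11101011 → 3-byte char (#6). Advance 3.
Byte at offset 18: 0xF2 = 11110010 → 4-byte char (#7). Advance 4.
Byte at offset 22: 0xC5 = 11000101 → 2-byte char (#8). Advance 2.
Reached end at offset 24 after 8 code points.

8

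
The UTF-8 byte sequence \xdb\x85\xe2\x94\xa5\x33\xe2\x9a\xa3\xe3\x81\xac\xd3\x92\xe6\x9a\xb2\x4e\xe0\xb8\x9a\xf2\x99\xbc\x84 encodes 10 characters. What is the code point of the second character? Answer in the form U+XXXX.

U+2525

Offset 0: leading byte 0xDB = 11011011 → 2-byte char #1 = DB 85.
Offset 2: leading byte 0xE2 = 11100010 → 3-byte char #2 = E2 94 A5.
Leading byte 0xE2 = 11100010 matches 1110xxxx → 3-byte sequence.
Byte 1: 0xE2 = 11100010, payload 0010 (4 bits).
Byte 2: 0x94 = 10010100 (10xxxxxx ✓), payload 010100.
Byte 3: 0xA5 = 10100101 (10xxxxxx ✓), payload 100101.
Concatenate: 0010010100100101 = 0x2525 (16 bits → U+2525).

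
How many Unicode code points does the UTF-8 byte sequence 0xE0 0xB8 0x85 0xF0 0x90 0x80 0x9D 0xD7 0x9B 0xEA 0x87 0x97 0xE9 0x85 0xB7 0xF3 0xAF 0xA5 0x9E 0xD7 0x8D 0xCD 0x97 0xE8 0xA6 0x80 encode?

9

Byte at offset 0: 0xE0 = 11100000 → 3-byte char (#1). Advance 3.
Byte at offset 3: 0xF0 = 11110000 → 4-byte char (#2). Advance 4.
Byte at offset 7: 0xD7 = 11010111 → 2-byte char (#3). Advance 2.
Byte at offset 9: 0xEA = 11101010 → 3-byte char (#4). Advance 3.
Byte at offset 12: 0xE9 = 11101001 → 3-byte char (#5). Advance 3.
Byte at offset 15: 0xF3 = 11110011 → 4-byte char (#6). Advance 4.
Byte at offset 19: 0xD7 = 11010111 → 2-byte char (#7). Advance 2.
Byte at offset 21: 0xCD = 11001101 → 2-byte char (#8). Advance 2.
Byte at offset 23: 0xE8 = 11101000 → 3-byte char (#9). Advance 3.
Reached end at offset 26 after 9 code points.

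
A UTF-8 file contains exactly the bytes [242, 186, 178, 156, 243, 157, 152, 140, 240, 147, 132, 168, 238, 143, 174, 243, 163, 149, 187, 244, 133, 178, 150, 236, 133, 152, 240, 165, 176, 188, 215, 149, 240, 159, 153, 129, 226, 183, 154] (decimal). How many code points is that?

Byte at offset 0: 0xF2 = 11110010 → 4-byte char (#1). Advance 4.
Byte at offset 4: 0xF3 = 11110011 → 4-byte char (#2). Advance 4.
Byte at offset 8: 0xF0 = 11110000 → 4-byte char (#3). Advance 4.
Byte at offset 12: 0xEE = 11101110 → 3-byte char (#4). Advance 3.
Byte at offset 15: 0xF3 = 11110011 → 4-byte char (#5). Advance 4.
Byte at offset 19: 0xF4 = 11110100 → 4-byte char (#6). Advance 4.
Byte at offset 23: 0xEC = 11101100 → 3-byte char (#7). Advance 3.
Byte at offset 26: 0xF0 = 11110000 → 4-byte char (#8). Advance 4.
Byte at offset 30: 0xD7 = 11010111 → 2-byte char (#9). Advance 2.
Byte at offset 32: 0xF0 = 11110000 → 4-byte char (#10). Advance 4.
Byte at offset 36: 0xE2 = 11100010 → 3-byte char (#11). Advance 3.
Reached end at offset 39 after 11 code points.

11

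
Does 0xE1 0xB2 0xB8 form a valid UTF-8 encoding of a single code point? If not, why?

Leading byte 0xE1 = 11100001 → 3-byte form.
Continuation bytes 0xB2=10110010, 0xB8=10111000 all match 10xxxxxx.
Decoded value 0x1CB8 is ≥ 0x800 (shortest form) and not a surrogate.

valid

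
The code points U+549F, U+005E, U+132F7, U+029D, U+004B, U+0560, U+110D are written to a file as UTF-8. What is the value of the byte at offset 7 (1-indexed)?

1-indexed offset 7 is 0-indexed offset 6.
U+549F → 3-byte form E5 92 9F at offsets 0–2.
U+005E → 1-byte form 5E at offsets 3–3.
U+132F7 → 4-byte form F0 93 8B B7 at offsets 4–7.
Offset 6 falls in char 3's range; it's byte 3 of F0 93 8B B7 = 0x8B.

0x8B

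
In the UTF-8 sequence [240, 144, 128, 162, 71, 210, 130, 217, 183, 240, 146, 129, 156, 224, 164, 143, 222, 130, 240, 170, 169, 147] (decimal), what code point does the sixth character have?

U+090F

Offset 0: leading byte 0xF0 = 11110000 → 4-byte char #1 = F0 90 80 A2.
Offset 4: leading byte 0x47 = 01000111 → 1-byte char #2 = 47.
Offset 5: leading byte 0xD2 = 11010010 → 2-byte char #3 = D2 82.
Offset 7: leading byte 0xD9 = 11011001 → 2-byte char #4 = D9 B7.
Offset 9: leading byte 0xF0 = 11110000 → 4-byte char #5 = F0 92 81 9C.
Offset 13: leading byte 0xE0 = 11100000 → 3-byte char #6 = E0 A4 8F.
Leading byte 0xE0 = 11100000 matches 1110xxxx → 3-byte sequence.
Byte 1: 0xE0 = 11100000, payload 0000 (4 bits).
Byte 2: 0xA4 = 10100100 (10xxxxxx ✓), payload 100100.
Byte 3: 0x8F = 10001111 (10xxxxxx ✓), payload 001111.
Concatenate: 0000100100001111 = 0x90F (16 bits → U+090F).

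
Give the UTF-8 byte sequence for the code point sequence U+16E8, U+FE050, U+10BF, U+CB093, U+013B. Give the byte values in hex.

E1 9B A8 F3 BE 81 90 E1 82 BF F3 8B 82 93 C4 BB

U+16E8: 3-byte form → E1 9B A8.
U+FE050: 4-byte form → F3 BE 81 90.
U+10BF: 3-byte form → E1 82 BF.
U+CB093: 4-byte form → F3 8B 82 93.
U+013B: 2-byte form → C4 BB.
Concatenated (16 bytes): E1 9B A8 F3 BE 81 90 E1 82 BF F3 8B 82 93 C4 BB.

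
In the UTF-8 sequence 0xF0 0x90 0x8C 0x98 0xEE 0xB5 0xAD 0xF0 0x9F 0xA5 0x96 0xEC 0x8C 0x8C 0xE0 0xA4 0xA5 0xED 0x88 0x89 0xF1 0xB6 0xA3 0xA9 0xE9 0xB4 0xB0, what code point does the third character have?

U+1F956

Offset 0: leading byte 0xF0 = 11110000 → 4-byte char #1 = F0 90 8C 98.
Offset 4: leading byte 0xEE = 11101110 → 3-byte char #2 = EE B5 AD.
Offset 7: leading byte 0xF0 = 11110000 → 4-byte char #3 = F0 9F A5 96.
Leading byte 0xF0 = 11110000 matches 11110xxx → 4-byte sequence.
Byte 1: 0xF0 = 11110000, payload 000 (3 bits).
Byte 2: 0x9F = 10011111 (10xxxxxx ✓), payload 011111.
Byte 3: 0xA5 = 10100101 (10xxxxxx ✓), payload 100101.
Byte 4: 0x96 = 10010110 (10xxxxxx ✓), payload 010110.
Concatenate: 000011111100101010110 = 0x1F956 (21 bits → U+1F956).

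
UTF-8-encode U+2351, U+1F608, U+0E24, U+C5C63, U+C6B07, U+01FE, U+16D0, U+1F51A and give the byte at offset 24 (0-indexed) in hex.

U+2351 → 3-byte form E2 8D 91 at offsets 0–2.
U+1F608 → 4-byte form F0 9F 98 88 at offsets 3–6.
U+0E24 → 3-byte form E0 B8 A4 at offsets 7–9.
U+C5C63 → 4-byte form F3 85 B1 A3 at offsets 10–13.
U+C6B07 → 4-byte form F3 86 AC 87 at offsets 14–17.
U+01FE → 2-byte form C7 BE at offsets 18–19.
U+16D0 → 3-byte form E1 9B 90 at offsets 20–22.
U+1F51A → 4-byte form F0 9F 94 9A at offsets 23–26.
Offset 24 falls in char 8's range; it's byte 2 of F0 9F 94 9A = 0x9F.

0x9F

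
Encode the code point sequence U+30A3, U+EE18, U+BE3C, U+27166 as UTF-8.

E3 82 A3 EE B8 98 EB B8 BC F0 A7 85 A6

U+30A3: 3-byte form → E3 82 A3.
U+EE18: 3-byte form → EE B8 98.
U+BE3C: 3-byte form → EB B8 BC.
U+27166: 4-byte form → F0 A7 85 A6.
Concatenated (13 bytes): E3 82 A3 EE B8 98 EB B8 BC F0 A7 85 A6.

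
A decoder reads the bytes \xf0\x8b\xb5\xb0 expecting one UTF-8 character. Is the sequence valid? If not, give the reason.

invalid (overlong encoding)

Leading byte 0xF0 = 11110000 → 4-byte form.
Continuation bytes all match 10xxxxxx. Payload decodes to 0xBD70.
But 0xBD70 < 0x10000, the minimum for a 4-byte sequence — this is an overlong encoding.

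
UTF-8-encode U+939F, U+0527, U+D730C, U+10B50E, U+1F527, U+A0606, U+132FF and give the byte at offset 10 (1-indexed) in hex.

0xF4

1-indexed offset 10 is 0-indexed offset 9.
U+939F → 3-byte form E9 8E 9F at offsets 0–2.
U+0527 → 2-byte form D4 A7 at offsets 3–4.
U+D730C → 4-byte form F3 97 8C 8C at offsets 5–8.
U+10B50E → 4-byte form F4 8B 94 8E at offsets 9–12.
Offset 9 falls in char 4's range; it's byte 1 of F4 8B 94 8E = 0xF4.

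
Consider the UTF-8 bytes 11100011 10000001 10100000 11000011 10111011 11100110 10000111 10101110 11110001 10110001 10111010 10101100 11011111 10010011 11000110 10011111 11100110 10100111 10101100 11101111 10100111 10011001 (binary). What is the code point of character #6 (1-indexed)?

U+019F

Offset 0: leading byte 0xE3 = 11100011 → 3-byte char #1 = E3 81 A0.
Offset 3: leading byte 0xC3 = 11000011 → 2-byte char #2 = C3 BB.
Offset 5: leading byte 0xE6 = 11100110 → 3-byte char #3 = E6 87 AE.
Offset 8: leading byte 0xF1 = 11110001 → 4-byte char #4 = F1 B1 BA AC.
Offset 12: leading byte 0xDF = 11011111 → 2-byte char #5 = DF 93.
Offset 14: leading byte 0xC6 = 11000110 → 2-byte char #6 = C6 9F.
Leading byte 0xC6 = 11000110 matches 110xxxxx → 2-byte sequence.
Byte 1: 0xC6 = 11000110, payload 00110 (5 bits).
Byte 2: 0x9F = 10011111 (10xxxxxx ✓), payload 011111.
Concatenate: 00110011111 = 0x19F (11 bits → U+019F).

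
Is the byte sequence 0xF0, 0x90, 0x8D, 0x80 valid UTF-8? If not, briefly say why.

valid

Leading byte 0xF0 = 11110000 → 4-byte form.
Continuation bytes 0x90=10010000, 0x8D=10001101, 0x80=10000000 all match 10xxxxxx.
Decoded value 0x10340 is ≥ 0x10000 (shortest form) and not a surrogate.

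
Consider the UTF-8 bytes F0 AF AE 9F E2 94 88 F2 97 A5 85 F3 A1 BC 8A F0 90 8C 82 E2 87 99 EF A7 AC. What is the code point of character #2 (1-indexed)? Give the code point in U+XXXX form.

U+2508

Offset 0: leading byte 0xF0 = 11110000 → 4-byte char #1 = F0 AF AE 9F.
Offset 4: leading byte 0xE2 = 11100010 → 3-byte char #2 = E2 94 88.
Leading byte 0xE2 = 11100010 matches 1110xxxx → 3-byte sequence.
Byte 1: 0xE2 = 11100010, payload 0010 (4 bits).
Byte 2: 0x94 = 10010100 (10xxxxxx ✓), payload 010100.
Byte 3: 0x88 = 10001000 (10xxxxxx ✓), payload 001000.
Concatenate: 0010010100001000 = 0x2508 (16 bits → U+2508).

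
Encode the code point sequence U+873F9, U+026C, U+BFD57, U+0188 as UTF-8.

U+873F9: 4-byte form → F2 87 8F B9.
U+026C: 2-byte form → C9 AC.
U+BFD57: 4-byte form → F2 BF B5 97.
U+0188: 2-byte form → C6 88.
Concatenated (12 bytes): F2 87 8F B9 C9 AC F2 BF B5 97 C6 88.

F2 87 8F B9 C9 AC F2 BF B5 97 C6 88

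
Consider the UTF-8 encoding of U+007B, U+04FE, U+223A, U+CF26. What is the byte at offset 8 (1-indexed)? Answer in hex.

0xBC

1-indexed offset 8 is 0-indexed offset 7.
U+007B → 1-byte form 7B at offsets 0–0.
U+04FE → 2-byte form D3 BE at offsets 1–2.
U+223A → 3-byte form E2 88 BA at offsets 3–5.
U+CF26 → 3-byte form EC BC A6 at offsets 6–8.
Offset 7 falls in char 4's range; it's byte 2 of EC BC A6 = 0xBC.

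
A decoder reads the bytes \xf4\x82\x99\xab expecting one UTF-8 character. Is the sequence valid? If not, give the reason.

valid

Leading byte 0xF4 = 11110100 → 4-byte form.
Continuation bytes 0x82=10000010, 0x99=10011001, 0xAB=10101011 all match 10xxxxxx.
Decoded value 0x10266B is ≥ 0x10000 (shortest form) and not a surrogate.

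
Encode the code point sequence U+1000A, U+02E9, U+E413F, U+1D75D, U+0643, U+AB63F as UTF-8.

U+1000A: 4-byte form → F0 90 80 8A.
U+02E9: 2-byte form → CB A9.
U+E413F: 4-byte form → F3 A4 84 BF.
U+1D75D: 4-byte form → F0 9D 9D 9D.
U+0643: 2-byte form → D9 83.
U+AB63F: 4-byte form → F2 AB 98 BF.
Concatenated (20 bytes): F0 90 80 8A CB A9 F3 A4 84 BF F0 9D 9D 9D D9 83 F2 AB 98 BF.

F0 90 80 8A CB A9 F3 A4 84 BF F0 9D 9D 9D D9 83 F2 AB 98 BF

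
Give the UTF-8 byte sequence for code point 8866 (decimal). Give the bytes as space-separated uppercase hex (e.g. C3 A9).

E2 8A A2

U+22A2 = 0x22A2 = 8866 decimal. In range U+0800–U+FFFF → 3-byte form: 1110xxxx 10xxxxxx 10xxxxxx.
Binary (16 bits): 0010001010100010.
Split 4+6+6: 0010 | 001010 | 100010.
Byte 1: 11100010 = 0xE2.
Byte 2: 10001010 = 0x8A.
Byte 3: 10100010 = 0xA2.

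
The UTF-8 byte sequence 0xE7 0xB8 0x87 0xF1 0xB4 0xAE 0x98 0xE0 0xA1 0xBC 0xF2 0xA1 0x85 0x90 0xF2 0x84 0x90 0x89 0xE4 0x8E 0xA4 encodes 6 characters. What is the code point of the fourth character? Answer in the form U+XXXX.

Offset 0: leading byte 0xE7 = 11100111 → 3-byte char #1 = E7 B8 87.
Offset 3: leading byte 0xF1 = 11110001 → 4-byte char #2 = F1 B4 AE 98.
Offset 7: leading byte 0xE0 = 11100000 → 3-byte char #3 = E0 A1 BC.
Offset 10: leading byte 0xF2 = 11110010 → 4-byte char #4 = F2 A1 85 90.
Leading byte 0xF2 = 11110010 matches 11110xxx → 4-byte sequence.
Byte 1: 0xF2 = 11110010, payload 010 (3 bits).
Byte 2: 0xA1 = 10100001 (10xxxxxx ✓), payload 100001.
Byte 3: 0x85 = 10000101 (10xxxxxx ✓), payload 000101.
Byte 4: 0x90 = 10010000 (10xxxxxx ✓), payload 010000.
Concatenate: 010100001000101010000 = 0xA1150 (21 bits → U+A1150).

U+A1150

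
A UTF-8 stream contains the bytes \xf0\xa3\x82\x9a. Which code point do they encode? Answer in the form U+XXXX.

U+2309A

Leading byte 0xF0 = 11110000 matches 11110xxx → 4-byte sequence.
Byte 1: 0xF0 = 11110000, payload 000 (3 bits).
Byte 2: 0xA3 = 10100011 (10xxxxxx ✓), payload 100011.
Byte 3: 0x82 = 10000010 (10xxxxxx ✓), payload 000010.
Byte 4: 0x9A = 10011010 (10xxxxxx ✓), payload 011010.
Concatenate: 000100011000010011010 = 0x2309A (21 bits → U+2309A).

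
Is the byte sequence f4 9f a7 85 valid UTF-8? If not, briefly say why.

Leading byte 0xF4 = 11110100 → 4-byte form.
Payload = 0x11F9C5, which exceeds U+10FFFF, the maximum Unicode code point. (Leading bytes F5–FF, or F4 followed by ≥ 0x90, are invalid.)

invalid (encodes a value above U+10FFFF)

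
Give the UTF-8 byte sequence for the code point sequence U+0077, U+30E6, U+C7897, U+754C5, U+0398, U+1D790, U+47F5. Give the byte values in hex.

U+0077: 1-byte form → 77.
U+30E6: 3-byte form → E3 83 A6.
U+C7897: 4-byte form → F3 87 A2 97.
U+754C5: 4-byte form → F1 B5 93 85.
U+0398: 2-byte form → CE 98.
U+1D790: 4-byte form → F0 9D 9E 90.
U+47F5: 3-byte form → E4 9F B5.
Concatenated (21 bytes): 77 E3 83 A6 F3 87 A2 97 F1 B5 93 85 CE 98 F0 9D 9E 90 E4 9F B5.

77 E3 83 A6 F3 87 A2 97 F1 B5 93 85 CE 98 F0 9D 9E 90 E4 9F B5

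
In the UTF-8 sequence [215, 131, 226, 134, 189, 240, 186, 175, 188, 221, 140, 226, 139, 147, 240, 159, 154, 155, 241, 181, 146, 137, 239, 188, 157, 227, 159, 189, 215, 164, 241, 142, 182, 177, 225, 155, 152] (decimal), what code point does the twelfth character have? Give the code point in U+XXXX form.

Offset 0: leading byte 0xD7 = 11010111 → 2-byte char #1 = D7 83.
Offset 2: leading byte 0xE2 = 11100010 → 3-byte char #2 = E2 86 BD.
Offset 5: leading byte 0xF0 = 11110000 → 4-byte char #3 = F0 BA AF BC.
Offset 9: leading byte 0xDD = 11011101 → 2-byte char #4 = DD 8C.
Offset 11: leading byte 0xE2 = 11100010 → 3-byte char #5 = E2 8B 93.
Offset 14: leading byte 0xF0 = 11110000 → 4-byte char #6 = F0 9F 9A 9B.
Offset 18: leading byte 0xF1 = 11110001 → 4-byte char #7 = F1 B5 92 89.
Offset 22: leading byte 0xEF = 11101111 → 3-byte char #8 = EF BC 9D.
Offset 25: leading byte 0xE3 = 11100011 → 3-byte char #9 = E3 9F BD.
Offset 28: leading byte 0xD7 = 11010111 → 2-byte char #10 = D7 A4.
Offset 30: leading byte 0xF1 = 11110001 → 4-byte char #11 = F1 8E B6 B1.
Offset 34: leading byte 0xE1 = 11100001 → 3-byte char #12 = E1 9B 98.
Leading byte 0xE1 = 11100001 matches 1110xxxx → 3-byte sequence.
Byte 1: 0xE1 = 11100001, payload 0001 (4 bits).
Byte 2: 0x9B = 10011011 (10xxxxxx ✓), payload 011011.
Byte 3: 0x98 = 10011000 (10xxxxxx ✓), payload 011000.
Concatenate: 0001011011011000 = 0x16D8 (16 bits → U+16D8).

U+16D8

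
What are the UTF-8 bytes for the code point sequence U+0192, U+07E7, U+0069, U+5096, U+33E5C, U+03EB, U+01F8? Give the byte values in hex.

U+0192: 2-byte form → C6 92.
U+07E7: 2-byte form → DF A7.
U+0069: 1-byte form → 69.
U+5096: 3-byte form → E5 82 96.
U+33E5C: 4-byte form → F0 B3 B9 9C.
U+03EB: 2-byte form → CF AB.
U+01F8: 2-byte form → C7 B8.
Concatenated (16 bytes): C6 92 DF A7 69 E5 82 96 F0 B3 B9 9C CF AB C7 B8.

C6 92 DF A7 69 E5 82 96 F0 B3 B9 9C CF AB C7 B8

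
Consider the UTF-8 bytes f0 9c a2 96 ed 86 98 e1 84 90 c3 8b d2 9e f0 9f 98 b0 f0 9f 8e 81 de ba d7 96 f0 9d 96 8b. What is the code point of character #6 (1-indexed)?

Offset 0: leading byte 0xF0 = 11110000 → 4-byte char #1 = F0 9C A2 96.
Offset 4: leading byte 0xED = 11101101 → 3-byte char #2 = ED 86 98.
Offset 7: leading byte 0xE1 = 11100001 → 3-byte char #3 = E1 84 90.
Offset 10: leading byte 0xC3 = 11000011 → 2-byte char #4 = C3 8B.
Offset 12: leading byte 0xD2 = 11010010 → 2-byte char #5 = D2 9E.
Offset 14: leading byte 0xF0 = 11110000 → 4-byte char #6 = F0 9F 98 B0.
Leading byte 0xF0 = 11110000 matches 11110xxx → 4-byte sequence.
Byte 1: 0xF0 = 11110000, payload 000 (3 bits).
Byte 2: 0x9F = 10011111 (10xxxxxx ✓), payload 011111.
Byte 3: 0x98 = 10011000 (10xxxxxx ✓), payload 011000.
Byte 4: 0xB0 = 10110000 (10xxxxxx ✓), payload 110000.
Concatenate: 000011111011000110000 = 0x1F630 (21 bits → U+1F630).

U+1F630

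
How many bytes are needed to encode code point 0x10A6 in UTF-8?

U+10A6 = 0x10A6. UTF-8 uses 1 byte below 0x80, 2 below 0x800, 3 below 0x10000, 4 up to 0x10FFFF. 0x10A6 is in U+0800–U+FFFF → 3 bytes.

3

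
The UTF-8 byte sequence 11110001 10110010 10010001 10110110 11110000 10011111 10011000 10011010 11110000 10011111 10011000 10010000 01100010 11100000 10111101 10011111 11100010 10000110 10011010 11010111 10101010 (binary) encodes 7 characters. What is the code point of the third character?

Offset 0: leading byte 0xF1 = 11110001 → 4-byte char #1 = F1 B2 91 B6.
Offset 4: leading byte 0xF0 = 11110000 → 4-byte char #2 = F0 9F 98 9A.
Offset 8: leading byte 0xF0 = 11110000 → 4-byte char #3 = F0 9F 98 90.
Leading byte 0xF0 = 11110000 matches 11110xxx → 4-byte sequence.
Byte 1: 0xF0 = 11110000, payload 000 (3 bits).
Byte 2: 0x9F = 10011111 (10xxxxxx ✓), payload 011111.
Byte 3: 0x98 = 10011000 (10xxxxxx ✓), payload 011000.
Byte 4: 0x90 = 10010000 (10xxxxxx ✓), payload 010000.
Concatenate: 000011111011000010000 = 0x1F610 (21 bits → U+1F610).

U+1F610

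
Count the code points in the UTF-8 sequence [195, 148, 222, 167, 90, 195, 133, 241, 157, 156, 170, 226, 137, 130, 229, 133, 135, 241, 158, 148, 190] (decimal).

8

Byte at offset 0: 0xC3 = 11000011 → 2-byte char (#1). Advance 2.
Byte at offset 2: 0xDE = 11011110 → 2-byte char (#2). Advance 2.
Byte at offset 4: 0x5A = 01011010 → 1-byte char (#3). Advance 1.
Byte at offset 5: 0xC3 = 11000011 → 2-byte char (#4). Advance 2.
Byte at offset 7: 0xF1 = 11110001 → 4-byte char (#5). Advance 4.
Byte at offset 11: 0xE2 = 11100010 → 3-byte char (#6). Advance 3.
Byte at offset 14: 0xE5 = 11100101 → 3-byte char (#7). Advance 3.
Byte at offset 17: 0xF1 = 11110001 → 4-byte char (#8). Advance 4.
Reached end at offset 21 after 8 code points.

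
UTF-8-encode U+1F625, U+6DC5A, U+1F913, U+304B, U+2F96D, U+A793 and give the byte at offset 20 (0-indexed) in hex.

0x9E

U+1F625 → 4-byte form F0 9F 98 A5 at offsets 0–3.
U+6DC5A → 4-byte form F1 AD B1 9A at offsets 4–7.
U+1F913 → 4-byte form F0 9F A4 93 at offsets 8–11.
U+304B → 3-byte form E3 81 8B at offsets 12–14.
U+2F96D → 4-byte form F0 AF A5 AD at offsets 15–18.
U+A793 → 3-byte form EA 9E 93 at offsets 19–21.
Offset 20 falls in char 6's range; it's byte 2 of EA 9E 93 = 0x9E.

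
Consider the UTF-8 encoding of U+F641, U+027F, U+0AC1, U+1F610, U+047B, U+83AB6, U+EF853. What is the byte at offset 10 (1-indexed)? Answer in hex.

1-indexed offset 10 is 0-indexed offset 9.
U+F641 → 3-byte form EF 99 81 at offsets 0–2.
U+027F → 2-byte form C9 BF at offsets 3–4.
U+0AC1 → 3-byte form E0 AB 81 at offsets 5–7.
U+1F610 → 4-byte form F0 9F 98 90 at offsets 8–11.
Offset 9 falls in char 4's range; it's byte 2 of F0 9F 98 90 = 0x9F.

0x9F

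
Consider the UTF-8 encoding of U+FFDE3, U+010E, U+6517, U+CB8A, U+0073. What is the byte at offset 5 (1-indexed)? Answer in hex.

0xC4

1-indexed offset 5 is 0-indexed offset 4.
U+FFDE3 → 4-byte form F3 BF B7 A3 at offsets 0–3.
U+010E → 2-byte form C4 8E at offsets 4–5.
Offset 4 falls in char 2's range; it's byte 1 of C4 8E = 0xC4.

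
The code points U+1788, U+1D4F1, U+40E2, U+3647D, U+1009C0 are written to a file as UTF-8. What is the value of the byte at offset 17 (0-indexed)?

U+1788 → 3-byte form E1 9E 88 at offsets 0–2.
U+1D4F1 → 4-byte form F0 9D 93 B1 at offsets 3–6.
U+40E2 → 3-byte form E4 83 A2 at offsets 7–9.
U+3647D → 4-byte form F0 B6 91 BD at offsets 10–13.
U+1009C0 → 4-byte form F4 80 A7 80 at offsets 14–17.
Offset 17 falls in char 5's range; it's byte 4 of F4 80 A7 80 = 0x80.

0x80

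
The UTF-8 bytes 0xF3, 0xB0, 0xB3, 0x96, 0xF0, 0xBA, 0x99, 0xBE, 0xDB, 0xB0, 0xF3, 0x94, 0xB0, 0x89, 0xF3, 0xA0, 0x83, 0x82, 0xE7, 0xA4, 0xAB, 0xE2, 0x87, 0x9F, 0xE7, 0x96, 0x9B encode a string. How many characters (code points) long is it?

8

Byte at offset 0: 0xF3 = 11110011 → 4-byte char (#1). Advance 4.
Byte at offset 4: 0xF0 = 11110000 → 4-byte char (#2). Advance 4.
Byte at offset 8: 0xDB = 11011011 → 2-byte char (#3). Advance 2.
Byte at offset 10: 0xF3 = 11110011 → 4-byte char (#4). Advance 4.
Byte at offset 14: 0xF3 = 11110011 → 4-byte char (#5). Advance 4.
Byte at offset 18: 0xE7 = 11100111 → 3-byte char (#6). Advance 3.
Byte at offset 21: 0xE2 = 11100010 → 3-byte char (#7). Advance 3.
Byte at offset 24: 0xE7 = 11100111 → 3-byte char (#8). Advance 3.
Reached end at offset 27 after 8 code points.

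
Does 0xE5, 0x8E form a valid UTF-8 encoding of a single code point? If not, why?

invalid (sequence truncated)

Leading byte 0xE5 = 11100101 → 3-byte form, but only 2 bytes are present.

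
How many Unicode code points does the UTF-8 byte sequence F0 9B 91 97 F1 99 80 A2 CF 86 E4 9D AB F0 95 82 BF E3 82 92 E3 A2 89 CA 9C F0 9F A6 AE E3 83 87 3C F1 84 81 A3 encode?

Byte at offset 0: 0xF0 = 11110000 → 4-byte char (#1). Advance 4.
Byte at offset 4: 0xF1 = 11110001 → 4-byte char (#2). Advance 4.
Byte at offset 8: 0xCF = 11001111 → 2-byte char (#3). Advance 2.
Byte at offset 10: 0xE4 = 11100100 → 3-byte char (#4). Advance 3.
Byte at offset 13: 0xF0 = 11110000 → 4-byte char (#5). Advance 4.
Byte at offset 17: 0xE3 = 11100011 → 3-byte char (#6). Advance 3.
Byte at offset 20: 0xE3 = 11100011 → 3-byte char (#7). Advance 3.
Byte at offset 23: 0xCA = 11001010 → 2-byte char (#8). Advance 2.
Byte at offset 25: 0xF0 = 11110000 → 4-byte char (#9). Advance 4.
Byte at offset 29: 0xE3 = 11100011 → 3-byte char (#10). Advance 3.
Byte at offset 32: 0x3C = 00111100 → 1-byte char (#11). Advance 1.
Byte at offset 33: 0xF1 = 11110001 → 4-byte char (#12). Advance 4.
Reached end at offset 37 after 12 code points.

12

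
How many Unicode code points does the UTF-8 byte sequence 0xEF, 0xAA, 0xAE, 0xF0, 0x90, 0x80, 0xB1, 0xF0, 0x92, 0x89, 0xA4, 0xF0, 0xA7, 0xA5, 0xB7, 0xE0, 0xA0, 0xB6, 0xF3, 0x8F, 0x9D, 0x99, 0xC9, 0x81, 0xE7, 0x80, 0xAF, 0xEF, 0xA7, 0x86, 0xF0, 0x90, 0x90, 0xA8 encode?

Byte at offset 0: 0xEF = 11101111 → 3-byte char (#1). Advance 3.
Byte at offset 3: 0xF0 = 11110000 → 4-byte char (#2). Advance 4.
Byte at offset 7: 0xF0 = 11110000 → 4-byte char (#3). Advance 4.
Byte at offset 11: 0xF0 = 11110000 → 4-byte char (#4). Advance 4.
Byte at offset 15: 0xE0 = 11100000 → 3-byte char (#5). Advance 3.
Byte at offset 18: 0xF3 = 11110011 → 4-byte char (#6). Advance 4.
Byte at offset 22: 0xC9 = 11001001 → 2-byte char (#7). Advance 2.
Byte at offset 24: 0xE7 = 11100111 → 3-byte char (#8). Advance 3.
Byte at offset 27: 0xEF = 11101111 → 3-byte char (#9). Advance 3.
Byte at offset 30: 0xF0 = 11110000 → 4-byte char (#10). Advance 4.
Reached end at offset 34 after 10 code points.

10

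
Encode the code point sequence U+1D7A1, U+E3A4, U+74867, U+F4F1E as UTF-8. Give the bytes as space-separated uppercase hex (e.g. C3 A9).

U+1D7A1: 4-byte form → F0 9D 9E A1.
U+E3A4: 3-byte form → EE 8E A4.
U+74867: 4-byte form → F1 B4 A1 A7.
U+F4F1E: 4-byte form → F3 B4 BC 9E.
Concatenated (15 bytes): F0 9D 9E A1 EE 8E A4 F1 B4 A1 A7 F3 B4 BC 9E.

F0 9D 9E A1 EE 8E A4 F1 B4 A1 A7 F3 B4 BC 9E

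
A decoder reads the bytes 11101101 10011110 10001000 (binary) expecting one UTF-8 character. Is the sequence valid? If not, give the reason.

Leading byte 0xED = 11101101 → 3-byte form.
Continuation bytes 0x9E=10011110, 0x88=10001000 all match 10xxxxxx.
Decoded value 0xD788 is ≥ 0x800 (shortest form) and not a surrogate.

valid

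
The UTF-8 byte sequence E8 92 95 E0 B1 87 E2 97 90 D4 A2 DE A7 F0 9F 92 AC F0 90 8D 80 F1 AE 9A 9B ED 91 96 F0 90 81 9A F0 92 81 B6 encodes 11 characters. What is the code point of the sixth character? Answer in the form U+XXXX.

U+1F4AC

Offset 0: leading byte 0xE8 = 11101000 → 3-byte char #1 = E8 92 95.
Offset 3: leading byte 0xE0 = 11100000 → 3-byte char #2 = E0 B1 87.
Offset 6: leading byte 0xE2 = 11100010 → 3-byte char #3 = E2 97 90.
Offset 9: leading byte 0xD4 = 11010100 → 2-byte char #4 = D4 A2.
Offset 11: leading byte 0xDE = 11011110 → 2-byte char #5 = DE A7.
Offset 13: leading byte 0xF0 = 11110000 → 4-byte char #6 = F0 9F 92 AC.
Leading byte 0xF0 = 11110000 matches 11110xxx → 4-byte sequence.
Byte 1: 0xF0 = 11110000, payload 000 (3 bits).
Byte 2: 0x9F = 10011111 (10xxxxxx ✓), payload 011111.
Byte 3: 0x92 = 10010010 (10xxxxxx ✓), payload 010010.
Byte 4: 0xAC = 10101100 (10xxxxxx ✓), payload 101100.
Concatenate: 000011111010010101100 = 0x1F4AC (21 bits → U+1F4AC).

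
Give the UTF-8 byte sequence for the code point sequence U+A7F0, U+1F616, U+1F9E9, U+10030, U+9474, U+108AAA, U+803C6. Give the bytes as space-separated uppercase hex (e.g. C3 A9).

U+A7F0: 3-byte form → EA 9F B0.
U+1F616: 4-byte form → F0 9F 98 96.
U+1F9E9: 4-byte form → F0 9F A7 A9.
U+10030: 4-byte form → F0 90 80 B0.
U+9474: 3-byte form → E9 91 B4.
U+108AAA: 4-byte form → F4 88 AA AA.
U+803C6: 4-byte form → F2 80 8F 86.
Concatenated (26 bytes): EA 9F B0 F0 9F 98 96 F0 9F A7 A9 F0 90 80 B0 E9 91 B4 F4 88 AA AA F2 80 8F 86.

EA 9F B0 F0 9F 98 96 F0 9F A7 A9 F0 90 80 B0 E9 91 B4 F4 88 AA AA F2 80 8F 86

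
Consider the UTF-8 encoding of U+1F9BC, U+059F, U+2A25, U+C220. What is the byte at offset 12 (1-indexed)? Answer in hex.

0xA0

1-indexed offset 12 is 0-indexed offset 11.
U+1F9BC → 4-byte form F0 9F A6 BC at offsets 0–3.
U+059F → 2-byte form D6 9F at offsets 4–5.
U+2A25 → 3-byte form E2 A8 A5 at offsets 6–8.
U+C220 → 3-byte form EC 88 A0 at offsets 9–11.
Offset 11 falls in char 4's range; it's byte 3 of EC 88 A0 = 0xA0.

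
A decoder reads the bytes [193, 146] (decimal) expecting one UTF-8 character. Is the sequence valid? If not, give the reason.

invalid (overlong encoding)

Leading byte 0xC1 = 11000001 → 2-byte form.
Continuation bytes all match 10xxxxxx. Payload decodes to 0x52.
But 0x52 < 0x80, the minimum for a 2-byte sequence — this is an overlong encoding.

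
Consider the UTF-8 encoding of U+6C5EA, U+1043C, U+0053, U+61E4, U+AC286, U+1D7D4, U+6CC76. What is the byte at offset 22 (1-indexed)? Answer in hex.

0xAC

1-indexed offset 22 is 0-indexed offset 21.
U+6C5EA → 4-byte form F1 AC 97 AA at offsets 0–3.
U+1043C → 4-byte form F0 90 90 BC at offsets 4–7.
U+0053 → 1-byte form 53 at offsets 8–8.
U+61E4 → 3-byte form E6 87 A4 at offsets 9–11.
U+AC286 → 4-byte form F2 AC 8A 86 at offsets 12–15.
U+1D7D4 → 4-byte form F0 9D 9F 94 at offsets 16–19.
U+6CC76 → 4-byte form F1 AC B1 B6 at offsets 20–23.
Offset 21 falls in char 7's range; it's byte 2 of F1 AC B1 B6 = 0xAC.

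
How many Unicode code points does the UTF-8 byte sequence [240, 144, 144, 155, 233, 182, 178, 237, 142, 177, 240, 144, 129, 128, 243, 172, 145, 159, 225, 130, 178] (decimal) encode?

6

Byte at offset 0: 0xF0 = 11110000 → 4-byte char (#1). Advance 4.
Byte at offset 4: 0xE9 = 11101001 → 3-byte char (#2). Advance 3.
Byte at offset 7: 0xED = 11101101 → 3-byte char (#3). Advance 3.
Byte at offset 10: 0xF0 = 11110000 → 4-byte char (#4). Advance 4.
Byte at offset 14: 0xF3 = 11110011 → 4-byte char (#5). Advance 4.
Byte at offset 18: 0xE1 = 11100001 → 3-byte char (#6). Advance 3.
Reached end at offset 21 after 6 code points.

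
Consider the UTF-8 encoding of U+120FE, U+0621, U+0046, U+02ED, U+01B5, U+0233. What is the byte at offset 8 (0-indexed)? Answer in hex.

0xAD

U+120FE → 4-byte form F0 92 83 BE at offsets 0–3.
U+0621 → 2-byte form D8 A1 at offsets 4–5.
U+0046 → 1-byte form 46 at offsets 6–6.
U+02ED → 2-byte form CB AD at offsets 7–8.
Offset 8 falls in char 4's range; it's byte 2 of CB AD = 0xAD.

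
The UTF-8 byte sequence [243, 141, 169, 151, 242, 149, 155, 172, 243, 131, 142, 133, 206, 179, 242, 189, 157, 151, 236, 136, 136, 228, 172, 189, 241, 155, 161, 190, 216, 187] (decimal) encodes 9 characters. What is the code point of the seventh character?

Offset 0: leading byte 0xF3 = 11110011 → 4-byte char #1 = F3 8D A9 97.
Offset 4: leading byte 0xF2 = 11110010 → 4-byte char #2 = F2 95 9B AC.
Offset 8: leading byte 0xF3 = 11110011 → 4-byte char #3 = F3 83 8E 85.
Offset 12: leading byte 0xCE = 11001110 → 2-byte char #4 = CE B3.
Offset 14: leading byte 0xF2 = 11110010 → 4-byte char #5 = F2 BD 9D 97.
Offset 18: leading byte 0xEC = 11101100 → 3-byte char #6 = EC 88 88.
Offset 21: leading byte 0xE4 = 11100100 → 3-byte char #7 = E4 AC BD.
Leading byte 0xE4 = 11100100 matches 1110xxxx → 3-byte sequence.
Byte 1: 0xE4 = 11100100, payload 0100 (4 bits).
Byte 2: 0xAC = 10101100 (10xxxxxx ✓), payload 101100.
Byte 3: 0xBD = 10111101 (10xxxxxx ✓), payload 111101.
Concatenate: 0100101100111101 = 0x4B3D (16 bits → U+4B3D).

U+4B3D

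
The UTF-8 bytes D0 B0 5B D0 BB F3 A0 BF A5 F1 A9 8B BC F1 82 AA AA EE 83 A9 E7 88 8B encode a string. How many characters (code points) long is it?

8

Byte at offset 0: 0xD0 = 11010000 → 2-byte char (#1). Advance 2.
Byte at offset 2: 0x5B = 01011011 → 1-byte char (#2). Advance 1.
Byte at offset 3: 0xD0 = 11010000 → 2-byte char (#3). Advance 2.
Byte at offset 5: 0xF3 = 11110011 → 4-byte char (#4). Advance 4.
Byte at offset 9: 0xF1 = 11110001 → 4-byte char (#5). Advance 4.
Byte at offset 13: 0xF1 = 11110001 → 4-byte char (#6). Advance 4.
Byte at offset 17: 0xEE = 11101110 → 3-byte char (#7). Advance 3.
Byte at offset 20: 0xE7 = 11100111 → 3-byte char (#8). Advance 3.
Reached end at offset 23 after 8 code points.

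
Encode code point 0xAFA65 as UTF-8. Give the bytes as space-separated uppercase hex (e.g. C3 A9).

U+AFA65 = 0xAFA65 = 719461 decimal. In range U+10000–U+10FFFF → 4-byte form: 11110xxx 10xxxxxx 10xxxxxx 10xxxxxx.
Binary (21 bits): 010101111101001100101.
Split 3+6+6+6: 010 | 101111 | 101001 | 100101.
Byte 1: 11110010 = 0xF2.
Byte 2: 10101111 = 0xAF.
Byte 3: 10101001 = 0xA9.
Byte 4: 10100101 = 0xA5.

F2 AF A9 A5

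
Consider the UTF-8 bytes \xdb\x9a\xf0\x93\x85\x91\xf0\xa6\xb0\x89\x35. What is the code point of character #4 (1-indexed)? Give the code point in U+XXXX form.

U+0035

Offset 0: leading byte 0xDB = 11011011 → 2-byte char #1 = DB 9A.
Offset 2: leading byte 0xF0 = 11110000 → 4-byte char #2 = F0 93 85 91.
Offset 6: leading byte 0xF0 = 11110000 → 4-byte char #3 = F0 A6 B0 89.
Offset 10: leading byte 0x35 = 00110101 → 1-byte char #4 = 35.
Leading byte 0x35 = 00110101 matches 0xxxxxxx → 1-byte sequence.
Byte 1: 0x35 = 00110101, payload 0110101 (7 bits).
Concatenate: 0110101 = 0x35 (7 bits → U+0035).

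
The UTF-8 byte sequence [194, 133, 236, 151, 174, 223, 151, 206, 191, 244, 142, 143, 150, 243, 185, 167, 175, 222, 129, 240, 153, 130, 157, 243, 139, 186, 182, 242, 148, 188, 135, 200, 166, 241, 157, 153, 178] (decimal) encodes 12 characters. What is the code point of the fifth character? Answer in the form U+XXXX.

Offset 0: leading byte 0xC2 = 11000010 → 2-byte char #1 = C2 85.
Offset 2: leading byte 0xEC = 11101100 → 3-byte char #2 = EC 97 AE.
Offset 5: leading byte 0xDF = 11011111 → 2-byte char #3 = DF 97.
Offset 7: leading byte 0xCE = 11001110 → 2-byte char #4 = CE BF.
Offset 9: leading byte 0xF4 = 11110100 → 4-byte char #5 = F4 8E 8F 96.
Leading byte 0xF4 = 11110100 matches 11110xxx → 4-byte sequence.
Byte 1: 0xF4 = 11110100, payload 100 (3 bits).
Byte 2: 0x8E = 10001110 (10xxxxxx ✓), payload 001110.
Byte 3: 0x8F = 10001111 (10xxxxxx ✓), payload 001111.
Byte 4: 0x96 = 10010110 (10xxxxxx ✓), payload 010110.
Concatenate: 100001110001111010110 = 0x10E3D6 (21 bits → U+10E3D6).

U+10E3D6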